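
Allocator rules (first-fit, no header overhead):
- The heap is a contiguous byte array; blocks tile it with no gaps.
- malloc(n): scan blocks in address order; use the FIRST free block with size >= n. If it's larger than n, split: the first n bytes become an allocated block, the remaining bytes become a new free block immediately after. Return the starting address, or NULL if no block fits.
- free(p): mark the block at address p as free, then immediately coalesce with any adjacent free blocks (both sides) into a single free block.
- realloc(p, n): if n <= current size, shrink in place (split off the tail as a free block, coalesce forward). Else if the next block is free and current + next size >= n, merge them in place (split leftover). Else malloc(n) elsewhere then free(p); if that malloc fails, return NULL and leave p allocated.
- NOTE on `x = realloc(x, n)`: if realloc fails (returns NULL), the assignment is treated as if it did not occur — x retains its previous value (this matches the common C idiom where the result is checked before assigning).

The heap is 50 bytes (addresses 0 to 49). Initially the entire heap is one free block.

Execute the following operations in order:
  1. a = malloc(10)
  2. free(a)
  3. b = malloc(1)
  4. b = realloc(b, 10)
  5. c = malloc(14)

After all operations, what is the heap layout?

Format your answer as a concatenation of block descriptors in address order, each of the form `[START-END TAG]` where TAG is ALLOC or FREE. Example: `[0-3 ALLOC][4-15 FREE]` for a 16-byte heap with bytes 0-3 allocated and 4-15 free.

Answer: [0-9 ALLOC][10-23 ALLOC][24-49 FREE]

Derivation:
Op 1: a = malloc(10) -> a = 0; heap: [0-9 ALLOC][10-49 FREE]
Op 2: free(a) -> (freed a); heap: [0-49 FREE]
Op 3: b = malloc(1) -> b = 0; heap: [0-0 ALLOC][1-49 FREE]
Op 4: b = realloc(b, 10) -> b = 0; heap: [0-9 ALLOC][10-49 FREE]
Op 5: c = malloc(14) -> c = 10; heap: [0-9 ALLOC][10-23 ALLOC][24-49 FREE]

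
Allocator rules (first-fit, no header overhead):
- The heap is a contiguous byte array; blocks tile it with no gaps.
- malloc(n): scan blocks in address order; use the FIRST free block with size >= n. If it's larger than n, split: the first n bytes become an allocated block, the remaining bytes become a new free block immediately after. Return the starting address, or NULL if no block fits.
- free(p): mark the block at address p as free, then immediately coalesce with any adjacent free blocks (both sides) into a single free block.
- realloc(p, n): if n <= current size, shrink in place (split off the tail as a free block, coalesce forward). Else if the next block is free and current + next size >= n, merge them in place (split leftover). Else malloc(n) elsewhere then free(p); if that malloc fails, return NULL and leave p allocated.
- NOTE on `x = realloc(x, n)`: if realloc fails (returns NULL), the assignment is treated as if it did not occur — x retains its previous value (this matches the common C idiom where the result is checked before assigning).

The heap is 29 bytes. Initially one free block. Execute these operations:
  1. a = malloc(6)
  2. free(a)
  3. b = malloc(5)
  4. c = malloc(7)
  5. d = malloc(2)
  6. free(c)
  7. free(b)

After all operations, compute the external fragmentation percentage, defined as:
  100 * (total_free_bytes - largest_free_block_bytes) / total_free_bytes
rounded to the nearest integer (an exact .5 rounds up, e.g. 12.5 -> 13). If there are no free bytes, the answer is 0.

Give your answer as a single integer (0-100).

Answer: 44

Derivation:
Op 1: a = malloc(6) -> a = 0; heap: [0-5 ALLOC][6-28 FREE]
Op 2: free(a) -> (freed a); heap: [0-28 FREE]
Op 3: b = malloc(5) -> b = 0; heap: [0-4 ALLOC][5-28 FREE]
Op 4: c = malloc(7) -> c = 5; heap: [0-4 ALLOC][5-11 ALLOC][12-28 FREE]
Op 5: d = malloc(2) -> d = 12; heap: [0-4 ALLOC][5-11 ALLOC][12-13 ALLOC][14-28 FREE]
Op 6: free(c) -> (freed c); heap: [0-4 ALLOC][5-11 FREE][12-13 ALLOC][14-28 FREE]
Op 7: free(b) -> (freed b); heap: [0-11 FREE][12-13 ALLOC][14-28 FREE]
Free blocks: [12 15] total_free=27 largest=15 -> 100*(27-15)/27 = 1200/27 ≈ 44.444 -> rounds to 44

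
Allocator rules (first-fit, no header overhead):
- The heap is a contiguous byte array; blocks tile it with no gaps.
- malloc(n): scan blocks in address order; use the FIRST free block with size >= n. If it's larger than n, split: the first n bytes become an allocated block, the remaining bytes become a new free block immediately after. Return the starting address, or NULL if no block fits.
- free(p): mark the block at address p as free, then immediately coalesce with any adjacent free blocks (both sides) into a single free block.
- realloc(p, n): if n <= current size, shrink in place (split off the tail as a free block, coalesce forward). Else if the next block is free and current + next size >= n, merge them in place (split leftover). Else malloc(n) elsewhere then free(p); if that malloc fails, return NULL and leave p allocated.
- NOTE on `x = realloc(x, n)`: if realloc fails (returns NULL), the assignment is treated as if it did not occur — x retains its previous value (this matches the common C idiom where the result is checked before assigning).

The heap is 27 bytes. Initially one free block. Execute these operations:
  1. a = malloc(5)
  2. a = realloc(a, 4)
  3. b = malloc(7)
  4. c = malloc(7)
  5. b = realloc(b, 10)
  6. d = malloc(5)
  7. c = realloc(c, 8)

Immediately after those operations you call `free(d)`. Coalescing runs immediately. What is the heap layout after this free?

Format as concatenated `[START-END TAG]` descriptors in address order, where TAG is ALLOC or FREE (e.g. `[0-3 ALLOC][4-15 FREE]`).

Answer: [0-3 ALLOC][4-10 ALLOC][11-17 ALLOC][18-26 FREE]

Derivation:
Op 1: a = malloc(5) -> a = 0; heap: [0-4 ALLOC][5-26 FREE]
Op 2: a = realloc(a, 4) -> a = 0; heap: [0-3 ALLOC][4-26 FREE]
Op 3: b = malloc(7) -> b = 4; heap: [0-3 ALLOC][4-10 ALLOC][11-26 FREE]
Op 4: c = malloc(7) -> c = 11; heap: [0-3 ALLOC][4-10 ALLOC][11-17 ALLOC][18-26 FREE]
Op 5: b = realloc(b, 10) -> NULL (b unchanged); heap: [0-3 ALLOC][4-10 ALLOC][11-17 ALLOC][18-26 FREE]
Op 6: d = malloc(5) -> d = 18; heap: [0-3 ALLOC][4-10 ALLOC][11-17 ALLOC][18-22 ALLOC][23-26 FREE]
Op 7: c = realloc(c, 8) -> NULL (c unchanged); heap: [0-3 ALLOC][4-10 ALLOC][11-17 ALLOC][18-22 ALLOC][23-26 FREE]
free(d): d = 18 -> block [18-22 ALLOC]; mark free, coalesce with adjacent free neighbors -> [0-3 ALLOC][4-10 ALLOC][11-17 ALLOC][18-26 FREE]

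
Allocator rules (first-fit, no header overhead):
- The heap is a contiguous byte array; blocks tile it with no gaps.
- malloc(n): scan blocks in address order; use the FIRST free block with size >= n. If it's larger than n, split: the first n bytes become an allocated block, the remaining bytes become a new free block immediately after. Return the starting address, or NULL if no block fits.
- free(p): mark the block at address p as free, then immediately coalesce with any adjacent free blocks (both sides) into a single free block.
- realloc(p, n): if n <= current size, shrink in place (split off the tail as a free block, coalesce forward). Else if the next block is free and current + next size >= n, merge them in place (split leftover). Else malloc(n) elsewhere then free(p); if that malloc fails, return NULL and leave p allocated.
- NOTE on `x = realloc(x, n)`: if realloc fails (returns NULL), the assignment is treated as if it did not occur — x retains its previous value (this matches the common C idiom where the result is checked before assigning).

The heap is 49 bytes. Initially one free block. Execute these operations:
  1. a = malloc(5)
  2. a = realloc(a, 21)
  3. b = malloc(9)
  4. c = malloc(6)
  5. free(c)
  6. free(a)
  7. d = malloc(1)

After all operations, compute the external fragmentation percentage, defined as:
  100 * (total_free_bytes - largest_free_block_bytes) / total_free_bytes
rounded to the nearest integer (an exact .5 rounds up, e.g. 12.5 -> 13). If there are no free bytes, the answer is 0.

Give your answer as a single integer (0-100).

Op 1: a = malloc(5) -> a = 0; heap: [0-4 ALLOC][5-48 FREE]
Op 2: a = realloc(a, 21) -> a = 0; heap: [0-20 ALLOC][21-48 FREE]
Op 3: b = malloc(9) -> b = 21; heap: [0-20 ALLOC][21-29 ALLOC][30-48 FREE]
Op 4: c = malloc(6) -> c = 30; heap: [0-20 ALLOC][21-29 ALLOC][30-35 ALLOC][36-48 FREE]
Op 5: free(c) -> (freed c); heap: [0-20 ALLOC][21-29 ALLOC][30-48 FREE]
Op 6: free(a) -> (freed a); heap: [0-20 FREE][21-29 ALLOC][30-48 FREE]
Op 7: d = malloc(1) -> d = 0; heap: [0-0 ALLOC][1-20 FREE][21-29 ALLOC][30-48 FREE]
Free blocks: [20 19] total_free=39 largest=20 -> 100*(39-20)/39 = 1900/39 ≈ 48.718 -> rounds to 49

Answer: 49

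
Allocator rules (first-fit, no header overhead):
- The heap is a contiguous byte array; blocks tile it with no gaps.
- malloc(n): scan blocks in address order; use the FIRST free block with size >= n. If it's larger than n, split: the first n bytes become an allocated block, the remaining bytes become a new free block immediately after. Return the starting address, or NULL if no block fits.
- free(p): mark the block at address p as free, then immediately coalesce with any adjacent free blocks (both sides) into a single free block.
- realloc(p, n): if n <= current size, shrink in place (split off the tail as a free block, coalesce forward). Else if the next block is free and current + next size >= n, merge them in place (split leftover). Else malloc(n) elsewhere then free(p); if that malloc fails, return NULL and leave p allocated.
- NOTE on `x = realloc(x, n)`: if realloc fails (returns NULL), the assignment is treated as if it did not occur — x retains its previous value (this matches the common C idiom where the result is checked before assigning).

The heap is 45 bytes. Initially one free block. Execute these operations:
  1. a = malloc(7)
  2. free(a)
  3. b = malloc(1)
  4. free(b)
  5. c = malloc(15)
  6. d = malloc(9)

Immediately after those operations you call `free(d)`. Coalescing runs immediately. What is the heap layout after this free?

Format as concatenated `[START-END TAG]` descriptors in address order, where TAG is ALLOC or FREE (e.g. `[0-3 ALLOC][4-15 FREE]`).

Answer: [0-14 ALLOC][15-44 FREE]

Derivation:
Op 1: a = malloc(7) -> a = 0; heap: [0-6 ALLOC][7-44 FREE]
Op 2: free(a) -> (freed a); heap: [0-44 FREE]
Op 3: b = malloc(1) -> b = 0; heap: [0-0 ALLOC][1-44 FREE]
Op 4: free(b) -> (freed b); heap: [0-44 FREE]
Op 5: c = malloc(15) -> c = 0; heap: [0-14 ALLOC][15-44 FREE]
Op 6: d = malloc(9) -> d = 15; heap: [0-14 ALLOC][15-23 ALLOC][24-44 FREE]
free(d): d = 15 -> block [15-23 ALLOC]; mark free, coalesce with adjacent free neighbors -> [0-14 ALLOC][15-44 FREE]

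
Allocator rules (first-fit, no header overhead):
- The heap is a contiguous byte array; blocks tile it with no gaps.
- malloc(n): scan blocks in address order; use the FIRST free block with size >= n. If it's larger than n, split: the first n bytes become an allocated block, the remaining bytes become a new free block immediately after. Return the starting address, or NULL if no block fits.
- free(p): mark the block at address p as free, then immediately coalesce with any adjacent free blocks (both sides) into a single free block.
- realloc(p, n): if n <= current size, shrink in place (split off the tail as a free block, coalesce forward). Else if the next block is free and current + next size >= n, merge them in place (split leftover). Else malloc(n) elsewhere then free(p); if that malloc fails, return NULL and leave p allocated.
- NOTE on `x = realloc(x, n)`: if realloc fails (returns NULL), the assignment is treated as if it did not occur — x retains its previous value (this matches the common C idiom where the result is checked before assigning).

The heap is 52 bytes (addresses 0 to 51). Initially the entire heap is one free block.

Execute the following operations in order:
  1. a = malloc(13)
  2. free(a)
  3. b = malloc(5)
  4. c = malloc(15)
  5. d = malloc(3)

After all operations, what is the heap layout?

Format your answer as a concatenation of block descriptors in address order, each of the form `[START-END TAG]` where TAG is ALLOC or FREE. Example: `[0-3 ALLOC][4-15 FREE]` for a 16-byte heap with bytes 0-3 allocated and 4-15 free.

Answer: [0-4 ALLOC][5-19 ALLOC][20-22 ALLOC][23-51 FREE]

Derivation:
Op 1: a = malloc(13) -> a = 0; heap: [0-12 ALLOC][13-51 FREE]
Op 2: free(a) -> (freed a); heap: [0-51 FREE]
Op 3: b = malloc(5) -> b = 0; heap: [0-4 ALLOC][5-51 FREE]
Op 4: c = malloc(15) -> c = 5; heap: [0-4 ALLOC][5-19 ALLOC][20-51 FREE]
Op 5: d = malloc(3) -> d = 20; heap: [0-4 ALLOC][5-19 ALLOC][20-22 ALLOC][23-51 FREE]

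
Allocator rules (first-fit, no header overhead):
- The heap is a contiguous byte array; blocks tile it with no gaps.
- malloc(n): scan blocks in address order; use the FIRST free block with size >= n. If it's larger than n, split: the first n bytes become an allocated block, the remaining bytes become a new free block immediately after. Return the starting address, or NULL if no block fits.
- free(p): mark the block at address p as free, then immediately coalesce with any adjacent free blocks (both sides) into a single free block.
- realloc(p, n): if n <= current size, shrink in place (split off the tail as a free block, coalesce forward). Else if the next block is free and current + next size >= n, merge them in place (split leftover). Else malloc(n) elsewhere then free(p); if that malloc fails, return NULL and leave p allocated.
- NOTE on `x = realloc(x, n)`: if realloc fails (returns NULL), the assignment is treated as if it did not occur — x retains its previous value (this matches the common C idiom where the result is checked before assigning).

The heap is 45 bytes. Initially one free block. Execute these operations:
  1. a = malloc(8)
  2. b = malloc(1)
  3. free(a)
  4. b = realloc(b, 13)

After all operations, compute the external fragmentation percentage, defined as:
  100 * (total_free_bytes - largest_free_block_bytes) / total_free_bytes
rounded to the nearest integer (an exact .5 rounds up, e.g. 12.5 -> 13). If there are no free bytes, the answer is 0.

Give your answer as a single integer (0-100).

Op 1: a = malloc(8) -> a = 0; heap: [0-7 ALLOC][8-44 FREE]
Op 2: b = malloc(1) -> b = 8; heap: [0-7 ALLOC][8-8 ALLOC][9-44 FREE]
Op 3: free(a) -> (freed a); heap: [0-7 FREE][8-8 ALLOC][9-44 FREE]
Op 4: b = realloc(b, 13) -> b = 8; heap: [0-7 FREE][8-20 ALLOC][21-44 FREE]
Free blocks: [8 24] total_free=32 largest=24 -> 100*(32-24)/32 = 800/32 = 25

Answer: 25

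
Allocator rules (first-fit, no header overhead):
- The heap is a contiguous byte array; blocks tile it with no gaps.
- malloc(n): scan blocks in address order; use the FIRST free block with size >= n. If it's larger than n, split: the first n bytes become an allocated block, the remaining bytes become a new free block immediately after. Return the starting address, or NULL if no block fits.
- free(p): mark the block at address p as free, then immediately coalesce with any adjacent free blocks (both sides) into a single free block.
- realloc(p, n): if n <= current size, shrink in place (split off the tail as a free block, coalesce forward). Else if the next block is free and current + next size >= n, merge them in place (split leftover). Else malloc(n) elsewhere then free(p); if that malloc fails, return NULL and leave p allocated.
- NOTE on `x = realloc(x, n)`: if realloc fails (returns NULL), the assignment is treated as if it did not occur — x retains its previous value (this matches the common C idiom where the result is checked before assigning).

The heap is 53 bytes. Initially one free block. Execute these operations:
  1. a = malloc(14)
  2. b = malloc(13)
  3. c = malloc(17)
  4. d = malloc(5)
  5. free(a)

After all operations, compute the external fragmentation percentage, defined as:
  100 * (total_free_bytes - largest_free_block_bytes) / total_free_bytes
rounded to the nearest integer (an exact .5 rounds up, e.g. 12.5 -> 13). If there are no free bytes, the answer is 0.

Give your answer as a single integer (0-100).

Op 1: a = malloc(14) -> a = 0; heap: [0-13 ALLOC][14-52 FREE]
Op 2: b = malloc(13) -> b = 14; heap: [0-13 ALLOC][14-26 ALLOC][27-52 FREE]
Op 3: c = malloc(17) -> c = 27; heap: [0-13 ALLOC][14-26 ALLOC][27-43 ALLOC][44-52 FREE]
Op 4: d = malloc(5) -> d = 44; heap: [0-13 ALLOC][14-26 ALLOC][27-43 ALLOC][44-48 ALLOC][49-52 FREE]
Op 5: free(a) -> (freed a); heap: [0-13 FREE][14-26 ALLOC][27-43 ALLOC][44-48 ALLOC][49-52 FREE]
Free blocks: [14 4] total_free=18 largest=14 -> 100*(18-14)/18 = 400/18 ≈ 22.222 -> rounds to 22

Answer: 22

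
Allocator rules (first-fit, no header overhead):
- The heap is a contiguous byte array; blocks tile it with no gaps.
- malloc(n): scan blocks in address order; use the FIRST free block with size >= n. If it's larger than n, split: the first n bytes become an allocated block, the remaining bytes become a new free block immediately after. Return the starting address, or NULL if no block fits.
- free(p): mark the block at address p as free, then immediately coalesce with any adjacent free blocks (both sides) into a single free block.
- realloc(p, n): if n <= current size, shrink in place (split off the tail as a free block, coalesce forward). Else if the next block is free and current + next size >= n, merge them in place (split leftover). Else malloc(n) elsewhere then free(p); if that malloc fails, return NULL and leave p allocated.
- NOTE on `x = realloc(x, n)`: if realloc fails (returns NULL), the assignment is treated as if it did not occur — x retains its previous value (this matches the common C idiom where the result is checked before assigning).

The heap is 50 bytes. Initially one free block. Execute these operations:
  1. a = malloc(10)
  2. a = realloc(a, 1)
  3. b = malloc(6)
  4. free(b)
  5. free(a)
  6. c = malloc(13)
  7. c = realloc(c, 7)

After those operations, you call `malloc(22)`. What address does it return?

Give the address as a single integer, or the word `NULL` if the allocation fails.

Answer: 7

Derivation:
Op 1: a = malloc(10) -> a = 0; heap: [0-9 ALLOC][10-49 FREE]
Op 2: a = realloc(a, 1) -> a = 0; heap: [0-0 ALLOC][1-49 FREE]
Op 3: b = malloc(6) -> b = 1; heap: [0-0 ALLOC][1-6 ALLOC][7-49 FREE]
Op 4: free(b) -> (freed b); heap: [0-0 ALLOC][1-49 FREE]
Op 5: free(a) -> (freed a); heap: [0-49 FREE]
Op 6: c = malloc(13) -> c = 0; heap: [0-12 ALLOC][13-49 FREE]
Op 7: c = realloc(c, 7) -> c = 0; heap: [0-6 ALLOC][7-49 FREE]
malloc(22): first-fit scan over [0-6 ALLOC][7-49 FREE] -> 7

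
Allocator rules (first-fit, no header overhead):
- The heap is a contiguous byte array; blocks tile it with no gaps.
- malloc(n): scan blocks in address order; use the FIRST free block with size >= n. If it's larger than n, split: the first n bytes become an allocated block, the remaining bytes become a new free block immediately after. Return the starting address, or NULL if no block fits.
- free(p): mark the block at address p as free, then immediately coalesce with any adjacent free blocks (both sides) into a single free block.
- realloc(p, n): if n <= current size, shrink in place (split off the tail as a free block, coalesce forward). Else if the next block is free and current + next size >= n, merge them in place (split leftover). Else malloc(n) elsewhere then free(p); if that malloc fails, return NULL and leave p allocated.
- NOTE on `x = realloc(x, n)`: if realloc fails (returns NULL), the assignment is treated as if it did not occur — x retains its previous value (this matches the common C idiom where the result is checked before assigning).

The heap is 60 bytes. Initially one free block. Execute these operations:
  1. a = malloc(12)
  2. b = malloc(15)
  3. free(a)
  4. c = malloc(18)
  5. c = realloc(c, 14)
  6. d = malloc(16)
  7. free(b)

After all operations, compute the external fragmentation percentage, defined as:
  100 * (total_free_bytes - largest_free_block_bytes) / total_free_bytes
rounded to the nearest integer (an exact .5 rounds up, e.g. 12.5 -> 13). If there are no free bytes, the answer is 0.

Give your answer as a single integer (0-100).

Answer: 10

Derivation:
Op 1: a = malloc(12) -> a = 0; heap: [0-11 ALLOC][12-59 FREE]
Op 2: b = malloc(15) -> b = 12; heap: [0-11 ALLOC][12-26 ALLOC][27-59 FREE]
Op 3: free(a) -> (freed a); heap: [0-11 FREE][12-26 ALLOC][27-59 FREE]
Op 4: c = malloc(18) -> c = 27; heap: [0-11 FREE][12-26 ALLOC][27-44 ALLOC][45-59 FREE]
Op 5: c = realloc(c, 14) -> c = 27; heap: [0-11 FREE][12-26 ALLOC][27-40 ALLOC][41-59 FREE]
Op 6: d = malloc(16) -> d = 41; heap: [0-11 FREE][12-26 ALLOC][27-40 ALLOC][41-56 ALLOC][57-59 FREE]
Op 7: free(b) -> (freed b); heap: [0-26 FREE][27-40 ALLOC][41-56 ALLOC][57-59 FREE]
Free blocks: [27 3] total_free=30 largest=27 -> 100*(30-27)/30 = 300/30 = 10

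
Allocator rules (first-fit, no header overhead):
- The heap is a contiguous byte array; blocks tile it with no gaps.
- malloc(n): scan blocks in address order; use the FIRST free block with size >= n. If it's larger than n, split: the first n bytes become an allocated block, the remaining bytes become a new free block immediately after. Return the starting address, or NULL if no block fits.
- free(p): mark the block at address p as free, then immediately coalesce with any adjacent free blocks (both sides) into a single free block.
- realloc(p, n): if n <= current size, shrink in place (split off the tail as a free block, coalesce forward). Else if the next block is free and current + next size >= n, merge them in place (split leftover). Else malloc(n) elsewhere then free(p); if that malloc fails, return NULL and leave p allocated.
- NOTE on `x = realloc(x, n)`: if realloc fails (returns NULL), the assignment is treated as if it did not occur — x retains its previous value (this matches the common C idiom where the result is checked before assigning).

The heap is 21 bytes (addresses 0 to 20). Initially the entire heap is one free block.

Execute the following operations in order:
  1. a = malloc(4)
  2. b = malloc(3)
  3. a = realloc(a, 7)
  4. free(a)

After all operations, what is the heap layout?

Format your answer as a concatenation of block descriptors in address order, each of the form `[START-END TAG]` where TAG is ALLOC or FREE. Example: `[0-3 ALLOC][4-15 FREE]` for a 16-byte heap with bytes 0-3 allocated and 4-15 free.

Op 1: a = malloc(4) -> a = 0; heap: [0-3 ALLOC][4-20 FREE]
Op 2: b = malloc(3) -> b = 4; heap: [0-3 ALLOC][4-6 ALLOC][7-20 FREE]
Op 3: a = realloc(a, 7) -> a = 7; heap: [0-3 FREE][4-6 ALLOC][7-13 ALLOC][14-20 FREE]
Op 4: free(a) -> (freed a); heap: [0-3 FREE][4-6 ALLOC][7-20 FREE]

Answer: [0-3 FREE][4-6 ALLOC][7-20 FREE]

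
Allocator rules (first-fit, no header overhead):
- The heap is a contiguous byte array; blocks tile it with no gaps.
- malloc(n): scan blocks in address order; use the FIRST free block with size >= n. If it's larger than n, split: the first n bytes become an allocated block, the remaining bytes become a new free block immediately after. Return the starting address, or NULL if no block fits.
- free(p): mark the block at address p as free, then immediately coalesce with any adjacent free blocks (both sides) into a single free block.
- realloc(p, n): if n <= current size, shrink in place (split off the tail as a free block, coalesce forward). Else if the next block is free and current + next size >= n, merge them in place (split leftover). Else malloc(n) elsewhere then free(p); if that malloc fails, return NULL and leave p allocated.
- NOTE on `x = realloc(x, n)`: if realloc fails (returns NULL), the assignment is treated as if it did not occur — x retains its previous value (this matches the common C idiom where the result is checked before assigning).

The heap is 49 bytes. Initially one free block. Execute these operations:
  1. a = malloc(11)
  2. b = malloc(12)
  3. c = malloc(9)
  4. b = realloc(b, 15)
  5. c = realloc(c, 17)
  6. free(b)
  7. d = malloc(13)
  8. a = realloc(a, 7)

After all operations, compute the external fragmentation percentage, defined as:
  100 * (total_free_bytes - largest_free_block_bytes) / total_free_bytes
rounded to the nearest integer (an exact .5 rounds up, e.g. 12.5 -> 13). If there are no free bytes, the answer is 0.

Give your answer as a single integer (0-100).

Op 1: a = malloc(11) -> a = 0; heap: [0-10 ALLOC][11-48 FREE]
Op 2: b = malloc(12) -> b = 11; heap: [0-10 ALLOC][11-22 ALLOC][23-48 FREE]
Op 3: c = malloc(9) -> c = 23; heap: [0-10 ALLOC][11-22 ALLOC][23-31 ALLOC][32-48 FREE]
Op 4: b = realloc(b, 15) -> b = 32; heap: [0-10 ALLOC][11-22 FREE][23-31 ALLOC][32-46 ALLOC][47-48 FREE]
Op 5: c = realloc(c, 17) -> NULL (c unchanged); heap: [0-10 ALLOC][11-22 FREE][23-31 ALLOC][32-46 ALLOC][47-48 FREE]
Op 6: free(b) -> (freed b); heap: [0-10 ALLOC][11-22 FREE][23-31 ALLOC][32-48 FREE]
Op 7: d = malloc(13) -> d = 32; heap: [0-10 ALLOC][11-22 FREE][23-31 ALLOC][32-44 ALLOC][45-48 FREE]
Op 8: a = realloc(a, 7) -> a = 0; heap: [0-6 ALLOC][7-22 FREE][23-31 ALLOC][32-44 ALLOC][45-48 FREE]
Free blocks: [16 4] total_free=20 largest=16 -> 100*(20-16)/20 = 400/20 = 20

Answer: 20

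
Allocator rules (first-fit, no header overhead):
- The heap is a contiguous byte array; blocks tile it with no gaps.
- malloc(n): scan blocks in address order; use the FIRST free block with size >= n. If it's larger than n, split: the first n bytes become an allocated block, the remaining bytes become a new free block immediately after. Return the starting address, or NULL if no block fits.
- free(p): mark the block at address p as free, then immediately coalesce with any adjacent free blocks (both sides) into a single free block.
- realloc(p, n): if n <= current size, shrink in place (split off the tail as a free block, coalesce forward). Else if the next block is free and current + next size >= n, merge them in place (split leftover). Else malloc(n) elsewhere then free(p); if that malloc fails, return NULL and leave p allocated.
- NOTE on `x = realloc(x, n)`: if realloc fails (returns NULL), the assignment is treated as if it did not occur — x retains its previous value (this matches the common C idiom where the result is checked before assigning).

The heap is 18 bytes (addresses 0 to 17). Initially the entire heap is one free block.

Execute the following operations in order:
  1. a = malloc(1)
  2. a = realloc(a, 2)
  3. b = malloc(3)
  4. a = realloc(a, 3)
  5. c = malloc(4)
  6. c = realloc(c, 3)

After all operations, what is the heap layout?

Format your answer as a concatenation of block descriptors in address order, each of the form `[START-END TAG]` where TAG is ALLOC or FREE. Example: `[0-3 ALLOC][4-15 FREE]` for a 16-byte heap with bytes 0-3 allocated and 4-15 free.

Op 1: a = malloc(1) -> a = 0; heap: [0-0 ALLOC][1-17 FREE]
Op 2: a = realloc(a, 2) -> a = 0; heap: [0-1 ALLOC][2-17 FREE]
Op 3: b = malloc(3) -> b = 2; heap: [0-1 ALLOC][2-4 ALLOC][5-17 FREE]
Op 4: a = realloc(a, 3) -> a = 5; heap: [0-1 FREE][2-4 ALLOC][5-7 ALLOC][8-17 FREE]
Op 5: c = malloc(4) -> c = 8; heap: [0-1 FREE][2-4 ALLOC][5-7 ALLOC][8-11 ALLOC][12-17 FREE]
Op 6: c = realloc(c, 3) -> c = 8; heap: [0-1 FREE][2-4 ALLOC][5-7 ALLOC][8-10 ALLOC][11-17 FREE]

Answer: [0-1 FREE][2-4 ALLOC][5-7 ALLOC][8-10 ALLOC][11-17 FREE]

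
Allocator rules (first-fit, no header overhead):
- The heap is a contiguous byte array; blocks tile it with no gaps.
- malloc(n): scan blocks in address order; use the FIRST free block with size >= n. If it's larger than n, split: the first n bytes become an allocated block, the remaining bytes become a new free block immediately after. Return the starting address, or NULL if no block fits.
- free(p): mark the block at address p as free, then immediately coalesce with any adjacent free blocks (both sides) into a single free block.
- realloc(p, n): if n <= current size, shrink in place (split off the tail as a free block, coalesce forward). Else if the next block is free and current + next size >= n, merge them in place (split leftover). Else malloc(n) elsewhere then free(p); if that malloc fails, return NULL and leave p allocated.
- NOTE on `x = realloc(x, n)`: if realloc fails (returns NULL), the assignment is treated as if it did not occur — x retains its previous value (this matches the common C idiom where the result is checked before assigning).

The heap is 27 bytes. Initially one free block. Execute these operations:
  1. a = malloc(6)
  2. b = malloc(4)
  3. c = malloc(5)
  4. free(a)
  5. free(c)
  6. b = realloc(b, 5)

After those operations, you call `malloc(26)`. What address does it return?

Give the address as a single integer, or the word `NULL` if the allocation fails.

Op 1: a = malloc(6) -> a = 0; heap: [0-5 ALLOC][6-26 FREE]
Op 2: b = malloc(4) -> b = 6; heap: [0-5 ALLOC][6-9 ALLOC][10-26 FREE]
Op 3: c = malloc(5) -> c = 10; heap: [0-5 ALLOC][6-9 ALLOC][10-14 ALLOC][15-26 FREE]
Op 4: free(a) -> (freed a); heap: [0-5 FREE][6-9 ALLOC][10-14 ALLOC][15-26 FREE]
Op 5: free(c) -> (freed c); heap: [0-5 FREE][6-9 ALLOC][10-26 FREE]
Op 6: b = realloc(b, 5) -> b = 6; heap: [0-5 FREE][6-10 ALLOC][11-26 FREE]
malloc(26): first-fit scan over [0-5 FREE][6-10 ALLOC][11-26 FREE] -> NULL

Answer: NULL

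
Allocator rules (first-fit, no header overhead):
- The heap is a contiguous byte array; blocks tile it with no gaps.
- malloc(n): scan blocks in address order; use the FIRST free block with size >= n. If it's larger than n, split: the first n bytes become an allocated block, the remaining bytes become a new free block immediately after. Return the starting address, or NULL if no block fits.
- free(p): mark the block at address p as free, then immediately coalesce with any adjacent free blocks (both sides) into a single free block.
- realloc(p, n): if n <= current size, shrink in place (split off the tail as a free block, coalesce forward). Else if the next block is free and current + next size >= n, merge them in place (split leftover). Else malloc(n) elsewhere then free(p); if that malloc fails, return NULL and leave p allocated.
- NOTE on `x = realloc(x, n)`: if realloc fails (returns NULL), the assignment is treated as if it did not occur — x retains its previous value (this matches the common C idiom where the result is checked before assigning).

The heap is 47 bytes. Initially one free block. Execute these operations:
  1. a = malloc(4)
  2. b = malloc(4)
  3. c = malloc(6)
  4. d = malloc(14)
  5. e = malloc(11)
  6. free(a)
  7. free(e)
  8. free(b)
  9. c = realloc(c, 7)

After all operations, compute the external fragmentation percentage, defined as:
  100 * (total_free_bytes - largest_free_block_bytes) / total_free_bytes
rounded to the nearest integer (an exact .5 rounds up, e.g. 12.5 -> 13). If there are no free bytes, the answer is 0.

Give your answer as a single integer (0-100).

Op 1: a = malloc(4) -> a = 0; heap: [0-3 ALLOC][4-46 FREE]
Op 2: b = malloc(4) -> b = 4; heap: [0-3 ALLOC][4-7 ALLOC][8-46 FREE]
Op 3: c = malloc(6) -> c = 8; heap: [0-3 ALLOC][4-7 ALLOC][8-13 ALLOC][14-46 FREE]
Op 4: d = malloc(14) -> d = 14; heap: [0-3 ALLOC][4-7 ALLOC][8-13 ALLOC][14-27 ALLOC][28-46 FREE]
Op 5: e = malloc(11) -> e = 28; heap: [0-3 ALLOC][4-7 ALLOC][8-13 ALLOC][14-27 ALLOC][28-38 ALLOC][39-46 FREE]
Op 6: free(a) -> (freed a); heap: [0-3 FREE][4-7 ALLOC][8-13 ALLOC][14-27 ALLOC][28-38 ALLOC][39-46 FREE]
Op 7: free(e) -> (freed e); heap: [0-3 FREE][4-7 ALLOC][8-13 ALLOC][14-27 ALLOC][28-46 FREE]
Op 8: free(b) -> (freed b); heap: [0-7 FREE][8-13 ALLOC][14-27 ALLOC][28-46 FREE]
Op 9: c = realloc(c, 7) -> c = 0; heap: [0-6 ALLOC][7-13 FREE][14-27 ALLOC][28-46 FREE]
Free blocks: [7 19] total_free=26 largest=19 -> 100*(26-19)/26 = 700/26 ≈ 26.923 -> rounds to 27

Answer: 27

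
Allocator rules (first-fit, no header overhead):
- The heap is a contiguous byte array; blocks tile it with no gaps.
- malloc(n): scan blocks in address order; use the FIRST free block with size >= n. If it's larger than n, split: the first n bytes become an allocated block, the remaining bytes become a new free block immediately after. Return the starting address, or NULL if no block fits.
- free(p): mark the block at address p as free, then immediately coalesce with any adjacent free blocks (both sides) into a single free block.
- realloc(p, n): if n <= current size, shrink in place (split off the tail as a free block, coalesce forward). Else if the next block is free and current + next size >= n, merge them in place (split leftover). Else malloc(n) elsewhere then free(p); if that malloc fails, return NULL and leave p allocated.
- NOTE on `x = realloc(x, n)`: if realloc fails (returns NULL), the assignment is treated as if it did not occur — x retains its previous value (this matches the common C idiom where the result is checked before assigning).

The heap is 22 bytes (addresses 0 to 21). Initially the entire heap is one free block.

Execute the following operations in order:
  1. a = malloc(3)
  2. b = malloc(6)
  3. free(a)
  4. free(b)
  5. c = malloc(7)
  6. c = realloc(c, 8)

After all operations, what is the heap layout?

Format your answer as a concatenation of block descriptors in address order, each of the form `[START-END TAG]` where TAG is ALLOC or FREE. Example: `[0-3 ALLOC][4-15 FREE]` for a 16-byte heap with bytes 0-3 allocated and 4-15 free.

Op 1: a = malloc(3) -> a = 0; heap: [0-2 ALLOC][3-21 FREE]
Op 2: b = malloc(6) -> b = 3; heap: [0-2 ALLOC][3-8 ALLOC][9-21 FREE]
Op 3: free(a) -> (freed a); heap: [0-2 FREE][3-8 ALLOC][9-21 FREE]
Op 4: free(b) -> (freed b); heap: [0-21 FREE]
Op 5: c = malloc(7) -> c = 0; heap: [0-6 ALLOC][7-21 FREE]
Op 6: c = realloc(c, 8) -> c = 0; heap: [0-7 ALLOC][8-21 FREE]

Answer: [0-7 ALLOC][8-21 FREE]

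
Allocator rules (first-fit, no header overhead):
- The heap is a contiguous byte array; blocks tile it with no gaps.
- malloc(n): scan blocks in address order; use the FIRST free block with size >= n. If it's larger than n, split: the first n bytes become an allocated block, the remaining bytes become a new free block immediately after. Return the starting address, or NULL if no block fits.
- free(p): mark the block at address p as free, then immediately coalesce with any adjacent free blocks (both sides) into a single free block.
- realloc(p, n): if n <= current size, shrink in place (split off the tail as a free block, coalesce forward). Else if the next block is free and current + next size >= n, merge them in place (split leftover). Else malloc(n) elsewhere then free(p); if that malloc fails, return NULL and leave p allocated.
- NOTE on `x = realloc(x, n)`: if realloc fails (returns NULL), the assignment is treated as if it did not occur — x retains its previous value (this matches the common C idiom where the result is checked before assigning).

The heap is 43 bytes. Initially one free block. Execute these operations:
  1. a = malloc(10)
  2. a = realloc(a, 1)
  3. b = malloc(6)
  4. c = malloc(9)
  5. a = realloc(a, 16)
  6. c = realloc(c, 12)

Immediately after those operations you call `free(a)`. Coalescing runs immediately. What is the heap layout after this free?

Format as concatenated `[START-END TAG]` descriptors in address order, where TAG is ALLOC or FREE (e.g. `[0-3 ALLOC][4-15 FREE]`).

Op 1: a = malloc(10) -> a = 0; heap: [0-9 ALLOC][10-42 FREE]
Op 2: a = realloc(a, 1) -> a = 0; heap: [0-0 ALLOC][1-42 FREE]
Op 3: b = malloc(6) -> b = 1; heap: [0-0 ALLOC][1-6 ALLOC][7-42 FREE]
Op 4: c = malloc(9) -> c = 7; heap: [0-0 ALLOC][1-6 ALLOC][7-15 ALLOC][16-42 FREE]
Op 5: a = realloc(a, 16) -> a = 16; heap: [0-0 FREE][1-6 ALLOC][7-15 ALLOC][16-31 ALLOC][32-42 FREE]
Op 6: c = realloc(c, 12) -> NULL (c unchanged); heap: [0-0 FREE][1-6 ALLOC][7-15 ALLOC][16-31 ALLOC][32-42 FREE]
free(a): a = 16 -> block [16-31 ALLOC]; mark free, coalesce with adjacent free neighbors -> [0-0 FREE][1-6 ALLOC][7-15 ALLOC][16-42 FREE]

Answer: [0-0 FREE][1-6 ALLOC][7-15 ALLOC][16-42 FREE]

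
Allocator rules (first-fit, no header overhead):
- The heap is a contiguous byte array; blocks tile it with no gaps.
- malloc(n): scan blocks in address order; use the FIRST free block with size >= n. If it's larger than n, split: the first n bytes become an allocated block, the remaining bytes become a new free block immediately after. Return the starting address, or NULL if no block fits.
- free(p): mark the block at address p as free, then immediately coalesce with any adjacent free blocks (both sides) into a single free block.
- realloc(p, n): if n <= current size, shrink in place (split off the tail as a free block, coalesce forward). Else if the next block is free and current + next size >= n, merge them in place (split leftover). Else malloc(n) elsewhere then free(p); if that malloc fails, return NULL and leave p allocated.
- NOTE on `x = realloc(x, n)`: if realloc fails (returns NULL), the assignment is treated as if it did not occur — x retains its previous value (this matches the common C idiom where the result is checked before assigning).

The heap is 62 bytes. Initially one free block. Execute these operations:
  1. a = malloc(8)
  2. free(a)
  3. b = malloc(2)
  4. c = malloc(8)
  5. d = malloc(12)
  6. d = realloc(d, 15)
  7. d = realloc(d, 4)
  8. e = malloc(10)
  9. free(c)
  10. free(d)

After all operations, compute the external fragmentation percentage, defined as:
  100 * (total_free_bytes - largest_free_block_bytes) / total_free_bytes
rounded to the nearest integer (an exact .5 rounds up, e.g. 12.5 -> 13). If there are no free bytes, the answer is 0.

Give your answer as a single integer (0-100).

Answer: 24

Derivation:
Op 1: a = malloc(8) -> a = 0; heap: [0-7 ALLOC][8-61 FREE]
Op 2: free(a) -> (freed a); heap: [0-61 FREE]
Op 3: b = malloc(2) -> b = 0; heap: [0-1 ALLOC][2-61 FREE]
Op 4: c = malloc(8) -> c = 2; heap: [0-1 ALLOC][2-9 ALLOC][10-61 FREE]
Op 5: d = malloc(12) -> d = 10; heap: [0-1 ALLOC][2-9 ALLOC][10-21 ALLOC][22-61 FREE]
Op 6: d = realloc(d, 15) -> d = 10; heap: [0-1 ALLOC][2-9 ALLOC][10-24 ALLOC][25-61 FREE]
Op 7: d = realloc(d, 4) -> d = 10; heap: [0-1 ALLOC][2-9 ALLOC][10-13 ALLOC][14-61 FREE]
Op 8: e = malloc(10) -> e = 14; heap: [0-1 ALLOC][2-9 ALLOC][10-13 ALLOC][14-23 ALLOC][24-61 FREE]
Op 9: free(c) -> (freed c); heap: [0-1 ALLOC][2-9 FREE][10-13 ALLOC][14-23 ALLOC][24-61 FREE]
Op 10: free(d) -> (freed d); heap: [0-1 ALLOC][2-13 FREE][14-23 ALLOC][24-61 FREE]
Free blocks: [12 38] total_free=50 largest=38 -> 100*(50-38)/50 = 1200/50 = 24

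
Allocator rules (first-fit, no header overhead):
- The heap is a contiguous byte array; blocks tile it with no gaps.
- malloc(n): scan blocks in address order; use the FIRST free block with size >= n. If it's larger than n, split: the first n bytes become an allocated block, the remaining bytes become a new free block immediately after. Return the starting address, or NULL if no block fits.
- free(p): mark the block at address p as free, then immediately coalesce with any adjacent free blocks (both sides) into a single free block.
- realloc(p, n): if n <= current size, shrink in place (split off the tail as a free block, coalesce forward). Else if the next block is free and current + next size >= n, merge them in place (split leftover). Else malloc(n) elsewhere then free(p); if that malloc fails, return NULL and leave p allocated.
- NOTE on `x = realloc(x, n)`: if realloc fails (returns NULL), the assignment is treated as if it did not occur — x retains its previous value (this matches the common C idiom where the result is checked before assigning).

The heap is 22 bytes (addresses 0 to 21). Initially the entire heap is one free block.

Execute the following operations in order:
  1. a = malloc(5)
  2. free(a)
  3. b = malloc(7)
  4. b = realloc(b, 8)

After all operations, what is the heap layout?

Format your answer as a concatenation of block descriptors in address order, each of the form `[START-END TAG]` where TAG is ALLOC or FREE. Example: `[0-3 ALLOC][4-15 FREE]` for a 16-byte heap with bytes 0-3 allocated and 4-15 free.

Op 1: a = malloc(5) -> a = 0; heap: [0-4 ALLOC][5-21 FREE]
Op 2: free(a) -> (freed a); heap: [0-21 FREE]
Op 3: b = malloc(7) -> b = 0; heap: [0-6 ALLOC][7-21 FREE]
Op 4: b = realloc(b, 8) -> b = 0; heap: [0-7 ALLOC][8-21 FREE]

Answer: [0-7 ALLOC][8-21 FREE]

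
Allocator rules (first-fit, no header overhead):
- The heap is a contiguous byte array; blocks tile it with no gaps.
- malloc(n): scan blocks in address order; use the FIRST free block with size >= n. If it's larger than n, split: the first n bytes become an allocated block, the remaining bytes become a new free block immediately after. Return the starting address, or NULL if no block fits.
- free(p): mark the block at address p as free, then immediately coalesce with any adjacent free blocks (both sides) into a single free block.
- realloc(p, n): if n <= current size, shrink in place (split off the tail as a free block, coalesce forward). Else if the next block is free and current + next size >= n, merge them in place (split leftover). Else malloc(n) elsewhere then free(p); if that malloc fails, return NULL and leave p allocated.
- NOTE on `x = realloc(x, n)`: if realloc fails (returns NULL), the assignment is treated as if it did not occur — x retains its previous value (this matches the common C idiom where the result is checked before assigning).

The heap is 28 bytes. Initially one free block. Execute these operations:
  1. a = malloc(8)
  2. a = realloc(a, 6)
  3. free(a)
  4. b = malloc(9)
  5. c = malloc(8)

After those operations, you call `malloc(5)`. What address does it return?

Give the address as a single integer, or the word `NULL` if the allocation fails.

Op 1: a = malloc(8) -> a = 0; heap: [0-7 ALLOC][8-27 FREE]
Op 2: a = realloc(a, 6) -> a = 0; heap: [0-5 ALLOC][6-27 FREE]
Op 3: free(a) -> (freed a); heap: [0-27 FREE]
Op 4: b = malloc(9) -> b = 0; heap: [0-8 ALLOC][9-27 FREE]
Op 5: c = malloc(8) -> c = 9; heap: [0-8 ALLOC][9-16 ALLOC][17-27 FREE]
malloc(5): first-fit scan over [0-8 ALLOC][9-16 ALLOC][17-27 FREE] -> 17

Answer: 17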